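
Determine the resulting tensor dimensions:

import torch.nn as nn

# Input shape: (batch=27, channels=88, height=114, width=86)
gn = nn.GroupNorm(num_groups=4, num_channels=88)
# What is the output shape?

Input shape: (27, 88, 114, 86)
Output shape: (27, 88, 114, 86)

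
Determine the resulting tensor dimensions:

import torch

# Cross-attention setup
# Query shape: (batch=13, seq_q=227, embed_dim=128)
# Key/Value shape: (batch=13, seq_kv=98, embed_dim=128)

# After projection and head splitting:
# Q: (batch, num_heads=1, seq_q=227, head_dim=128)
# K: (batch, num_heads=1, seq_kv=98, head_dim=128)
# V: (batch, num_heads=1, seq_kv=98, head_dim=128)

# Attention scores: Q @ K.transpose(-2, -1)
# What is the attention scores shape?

Input shape: (13, 227, 128)
Output shape: (13, 1, 227, 98)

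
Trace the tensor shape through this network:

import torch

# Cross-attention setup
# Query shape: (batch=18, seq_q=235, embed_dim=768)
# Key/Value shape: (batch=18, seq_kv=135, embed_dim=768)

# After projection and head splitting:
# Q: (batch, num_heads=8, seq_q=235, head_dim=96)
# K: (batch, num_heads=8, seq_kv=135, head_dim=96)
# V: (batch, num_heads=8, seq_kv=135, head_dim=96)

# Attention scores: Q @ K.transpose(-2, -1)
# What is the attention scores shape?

Input shape: (18, 235, 768)
Output shape: (18, 8, 235, 135)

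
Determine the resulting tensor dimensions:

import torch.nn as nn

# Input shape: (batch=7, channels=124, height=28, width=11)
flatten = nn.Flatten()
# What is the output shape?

Input shape: (7, 124, 28, 11)
Output shape: (7, 38192)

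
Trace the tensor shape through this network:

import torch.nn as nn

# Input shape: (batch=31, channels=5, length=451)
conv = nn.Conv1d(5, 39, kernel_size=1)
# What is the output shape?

Input shape: (31, 5, 451)
Output shape: (31, 39, 451)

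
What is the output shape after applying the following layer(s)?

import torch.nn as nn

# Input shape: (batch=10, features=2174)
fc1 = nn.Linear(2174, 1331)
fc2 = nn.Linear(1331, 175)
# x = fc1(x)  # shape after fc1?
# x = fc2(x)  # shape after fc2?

Input shape: (10, 2174)
  -> after fc1: (10, 1331)
Output shape: (10, 175)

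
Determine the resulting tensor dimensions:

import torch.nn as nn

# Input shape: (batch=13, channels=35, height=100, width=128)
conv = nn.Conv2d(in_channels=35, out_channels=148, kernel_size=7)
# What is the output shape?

Input shape: (13, 35, 100, 128)
Output shape: (13, 148, 94, 122)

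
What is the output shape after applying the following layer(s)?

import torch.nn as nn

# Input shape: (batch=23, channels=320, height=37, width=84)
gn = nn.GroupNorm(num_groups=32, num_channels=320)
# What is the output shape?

Input shape: (23, 320, 37, 84)
Output shape: (23, 320, 37, 84)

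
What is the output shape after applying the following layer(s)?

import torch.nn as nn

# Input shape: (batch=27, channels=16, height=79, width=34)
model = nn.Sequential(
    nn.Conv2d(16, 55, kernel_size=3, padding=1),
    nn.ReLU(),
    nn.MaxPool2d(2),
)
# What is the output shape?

Input shape: (27, 16, 79, 34)
  -> after Conv2d: (27, 55, 79, 34)
  -> after ReLU: (27, 55, 79, 34)
Output shape: (27, 55, 39, 17)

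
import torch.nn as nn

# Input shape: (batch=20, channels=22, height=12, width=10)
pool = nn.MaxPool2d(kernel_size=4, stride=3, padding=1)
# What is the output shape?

Input shape: (20, 22, 12, 10)
Output shape: (20, 22, 4, 3)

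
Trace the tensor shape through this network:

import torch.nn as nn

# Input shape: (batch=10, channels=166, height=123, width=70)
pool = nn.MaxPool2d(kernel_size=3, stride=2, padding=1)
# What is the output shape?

Input shape: (10, 166, 123, 70)
Output shape: (10, 166, 62, 35)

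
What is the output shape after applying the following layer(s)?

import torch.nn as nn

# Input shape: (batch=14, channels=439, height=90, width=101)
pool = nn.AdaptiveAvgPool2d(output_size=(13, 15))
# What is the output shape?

Input shape: (14, 439, 90, 101)
Output shape: (14, 439, 13, 15)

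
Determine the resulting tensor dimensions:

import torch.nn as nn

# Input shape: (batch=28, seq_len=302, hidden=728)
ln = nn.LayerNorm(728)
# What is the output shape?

Input shape: (28, 302, 728)
Output shape: (28, 302, 728)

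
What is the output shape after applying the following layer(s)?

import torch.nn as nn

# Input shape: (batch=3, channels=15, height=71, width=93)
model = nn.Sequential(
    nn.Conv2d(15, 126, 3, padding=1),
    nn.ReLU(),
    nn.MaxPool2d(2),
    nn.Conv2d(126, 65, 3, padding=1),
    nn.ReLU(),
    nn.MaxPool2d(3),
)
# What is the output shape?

Input shape: (3, 15, 71, 93)
  -> after first Conv2d: (3, 126, 71, 93)
  -> after first MaxPool2d: (3, 126, 35, 46)
  -> after second Conv2d: (3, 65, 35, 46)
Output shape: (3, 65, 11, 15)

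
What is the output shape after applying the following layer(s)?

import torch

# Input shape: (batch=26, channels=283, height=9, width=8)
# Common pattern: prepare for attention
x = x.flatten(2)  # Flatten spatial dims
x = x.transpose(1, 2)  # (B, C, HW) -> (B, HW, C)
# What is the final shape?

Input shape: (26, 283, 9, 8)
  -> after flatten(2): (26, 283, 72)
Output shape: (26, 72, 283)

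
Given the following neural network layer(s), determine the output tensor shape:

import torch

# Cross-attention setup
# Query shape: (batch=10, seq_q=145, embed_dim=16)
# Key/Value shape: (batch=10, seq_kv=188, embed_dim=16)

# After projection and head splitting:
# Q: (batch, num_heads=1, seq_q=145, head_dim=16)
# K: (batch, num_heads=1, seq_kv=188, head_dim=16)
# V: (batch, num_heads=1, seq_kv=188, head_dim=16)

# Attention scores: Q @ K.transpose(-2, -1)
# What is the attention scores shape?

Input shape: (10, 145, 16)
Output shape: (10, 1, 145, 188)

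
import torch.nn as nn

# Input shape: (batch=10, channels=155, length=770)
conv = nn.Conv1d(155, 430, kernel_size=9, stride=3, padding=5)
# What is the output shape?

Input shape: (10, 155, 770)
Output shape: (10, 430, 258)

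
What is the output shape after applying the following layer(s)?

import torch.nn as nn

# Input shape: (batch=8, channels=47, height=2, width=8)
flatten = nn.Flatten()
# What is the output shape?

Input shape: (8, 47, 2, 8)
Output shape: (8, 752)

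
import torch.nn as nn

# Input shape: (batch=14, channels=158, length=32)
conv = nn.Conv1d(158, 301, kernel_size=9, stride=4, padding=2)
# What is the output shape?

Input shape: (14, 158, 32)
Output shape: (14, 301, 7)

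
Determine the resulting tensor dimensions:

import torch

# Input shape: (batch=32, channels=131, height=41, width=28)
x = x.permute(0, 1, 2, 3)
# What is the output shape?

Input shape: (32, 131, 41, 28)
Output shape: (32, 131, 41, 28)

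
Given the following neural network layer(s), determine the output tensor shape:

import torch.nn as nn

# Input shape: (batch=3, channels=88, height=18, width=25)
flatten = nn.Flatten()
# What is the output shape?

Input shape: (3, 88, 18, 25)
Output shape: (3, 39600)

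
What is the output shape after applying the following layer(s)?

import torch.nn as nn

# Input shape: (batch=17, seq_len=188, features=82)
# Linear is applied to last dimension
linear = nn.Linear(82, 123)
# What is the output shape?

Input shape: (17, 188, 82)
Output shape: (17, 188, 123)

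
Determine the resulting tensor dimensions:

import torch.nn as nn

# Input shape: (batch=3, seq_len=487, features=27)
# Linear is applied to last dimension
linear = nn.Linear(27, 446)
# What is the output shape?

Input shape: (3, 487, 27)
Output shape: (3, 487, 446)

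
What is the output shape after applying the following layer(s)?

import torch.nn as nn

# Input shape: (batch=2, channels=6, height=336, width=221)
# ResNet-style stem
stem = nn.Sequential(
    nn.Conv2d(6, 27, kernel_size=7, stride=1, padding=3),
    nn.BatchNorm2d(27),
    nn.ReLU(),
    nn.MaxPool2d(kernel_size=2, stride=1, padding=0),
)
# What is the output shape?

Input shape: (2, 6, 336, 221)
  -> after Conv2d 7x7 stride=1: (2, 27, 336, 221)
Output shape: (2, 27, 335, 220)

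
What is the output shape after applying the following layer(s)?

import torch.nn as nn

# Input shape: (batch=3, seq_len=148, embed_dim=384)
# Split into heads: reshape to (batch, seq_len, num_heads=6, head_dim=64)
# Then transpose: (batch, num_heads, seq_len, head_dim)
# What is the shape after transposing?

Input shape: (3, 148, 384)
  -> after reshape: (3, 148, 6, 64)
Output shape: (3, 6, 148, 64)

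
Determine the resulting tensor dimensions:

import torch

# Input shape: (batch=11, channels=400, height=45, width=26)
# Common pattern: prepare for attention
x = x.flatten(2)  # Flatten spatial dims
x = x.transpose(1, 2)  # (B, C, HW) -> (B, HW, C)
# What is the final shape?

Input shape: (11, 400, 45, 26)
  -> after flatten(2): (11, 400, 1170)
Output shape: (11, 1170, 400)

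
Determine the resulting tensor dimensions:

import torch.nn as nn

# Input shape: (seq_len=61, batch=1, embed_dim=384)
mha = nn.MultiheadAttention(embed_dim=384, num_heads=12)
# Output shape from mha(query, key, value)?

Input shape: (61, 1, 384)
Output shape: (61, 1, 384)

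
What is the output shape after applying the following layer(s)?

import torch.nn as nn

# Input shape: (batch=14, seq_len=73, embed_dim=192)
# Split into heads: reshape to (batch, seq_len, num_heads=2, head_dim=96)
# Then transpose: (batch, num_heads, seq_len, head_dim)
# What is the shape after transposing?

Input shape: (14, 73, 192)
  -> after reshape: (14, 73, 2, 96)
Output shape: (14, 2, 73, 96)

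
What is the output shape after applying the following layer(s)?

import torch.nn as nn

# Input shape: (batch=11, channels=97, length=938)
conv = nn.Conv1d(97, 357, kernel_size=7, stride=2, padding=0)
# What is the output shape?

Input shape: (11, 97, 938)
Output shape: (11, 357, 466)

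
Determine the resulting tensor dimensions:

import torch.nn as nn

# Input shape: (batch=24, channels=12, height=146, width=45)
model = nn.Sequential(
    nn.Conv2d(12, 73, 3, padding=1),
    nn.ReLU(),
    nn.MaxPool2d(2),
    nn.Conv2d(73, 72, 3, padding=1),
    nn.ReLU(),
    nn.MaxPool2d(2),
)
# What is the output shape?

Input shape: (24, 12, 146, 45)
  -> after first Conv2d: (24, 73, 146, 45)
  -> after first MaxPool2d: (24, 73, 73, 22)
  -> after second Conv2d: (24, 72, 73, 22)
Output shape: (24, 72, 36, 11)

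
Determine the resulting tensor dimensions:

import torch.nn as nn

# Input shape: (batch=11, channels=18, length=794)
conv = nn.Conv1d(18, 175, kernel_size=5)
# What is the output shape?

Input shape: (11, 18, 794)
Output shape: (11, 175, 790)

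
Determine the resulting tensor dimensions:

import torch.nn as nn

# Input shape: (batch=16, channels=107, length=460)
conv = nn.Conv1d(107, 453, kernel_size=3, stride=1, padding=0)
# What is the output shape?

Input shape: (16, 107, 460)
Output shape: (16, 453, 458)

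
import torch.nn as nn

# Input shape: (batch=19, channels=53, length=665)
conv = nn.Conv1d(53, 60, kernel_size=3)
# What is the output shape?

Input shape: (19, 53, 665)
Output shape: (19, 60, 663)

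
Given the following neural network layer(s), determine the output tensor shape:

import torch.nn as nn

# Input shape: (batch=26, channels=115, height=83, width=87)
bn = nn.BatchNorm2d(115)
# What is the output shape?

Input shape: (26, 115, 83, 87)
Output shape: (26, 115, 83, 87)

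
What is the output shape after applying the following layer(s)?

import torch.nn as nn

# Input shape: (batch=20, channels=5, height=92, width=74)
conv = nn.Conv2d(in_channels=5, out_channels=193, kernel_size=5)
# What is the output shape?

Input shape: (20, 5, 92, 74)
Output shape: (20, 193, 88, 70)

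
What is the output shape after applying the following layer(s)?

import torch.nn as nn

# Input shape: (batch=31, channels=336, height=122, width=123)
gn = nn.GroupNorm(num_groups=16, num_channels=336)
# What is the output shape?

Input shape: (31, 336, 122, 123)
Output shape: (31, 336, 122, 123)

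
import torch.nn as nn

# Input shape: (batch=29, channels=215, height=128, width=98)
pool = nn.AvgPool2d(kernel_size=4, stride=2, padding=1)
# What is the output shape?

Input shape: (29, 215, 128, 98)
Output shape: (29, 215, 64, 49)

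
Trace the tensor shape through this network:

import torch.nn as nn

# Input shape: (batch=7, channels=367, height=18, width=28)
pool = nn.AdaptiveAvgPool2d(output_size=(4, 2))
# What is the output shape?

Input shape: (7, 367, 18, 28)
Output shape: (7, 367, 4, 2)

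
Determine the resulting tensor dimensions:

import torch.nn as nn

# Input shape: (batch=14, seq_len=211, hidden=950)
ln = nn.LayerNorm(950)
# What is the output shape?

Input shape: (14, 211, 950)
Output shape: (14, 211, 950)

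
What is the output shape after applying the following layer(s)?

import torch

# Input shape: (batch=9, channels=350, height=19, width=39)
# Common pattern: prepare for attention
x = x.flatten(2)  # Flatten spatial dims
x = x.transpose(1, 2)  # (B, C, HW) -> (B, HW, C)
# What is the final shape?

Input shape: (9, 350, 19, 39)
  -> after flatten(2): (9, 350, 741)
Output shape: (9, 741, 350)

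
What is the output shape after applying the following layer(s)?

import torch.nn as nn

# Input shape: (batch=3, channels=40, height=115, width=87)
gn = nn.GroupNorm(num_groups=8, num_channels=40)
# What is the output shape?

Input shape: (3, 40, 115, 87)
Output shape: (3, 40, 115, 87)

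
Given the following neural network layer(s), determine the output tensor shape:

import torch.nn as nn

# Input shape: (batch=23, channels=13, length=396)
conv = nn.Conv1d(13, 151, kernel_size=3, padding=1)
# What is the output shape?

Input shape: (23, 13, 396)
Output shape: (23, 151, 396)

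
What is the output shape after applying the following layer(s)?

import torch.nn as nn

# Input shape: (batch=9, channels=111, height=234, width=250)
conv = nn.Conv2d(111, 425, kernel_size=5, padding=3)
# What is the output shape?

Input shape: (9, 111, 234, 250)
Output shape: (9, 425, 236, 252)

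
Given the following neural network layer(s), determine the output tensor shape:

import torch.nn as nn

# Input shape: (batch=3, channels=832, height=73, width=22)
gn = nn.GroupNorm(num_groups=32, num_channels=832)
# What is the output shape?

Input shape: (3, 832, 73, 22)
Output shape: (3, 832, 73, 22)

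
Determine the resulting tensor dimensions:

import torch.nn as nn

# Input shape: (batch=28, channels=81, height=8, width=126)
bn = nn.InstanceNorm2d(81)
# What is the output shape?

Input shape: (28, 81, 8, 126)
Output shape: (28, 81, 8, 126)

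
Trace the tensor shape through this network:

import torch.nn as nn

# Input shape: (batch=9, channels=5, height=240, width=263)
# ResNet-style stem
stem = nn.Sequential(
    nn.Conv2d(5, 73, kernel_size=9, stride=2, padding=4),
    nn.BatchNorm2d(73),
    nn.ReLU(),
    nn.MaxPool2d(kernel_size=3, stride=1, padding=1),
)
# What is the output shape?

Input shape: (9, 5, 240, 263)
  -> after Conv2d 9x9 stride=2: (9, 73, 120, 132)
Output shape: (9, 73, 120, 132)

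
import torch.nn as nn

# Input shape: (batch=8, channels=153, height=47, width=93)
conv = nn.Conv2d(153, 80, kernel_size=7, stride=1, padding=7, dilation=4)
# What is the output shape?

Input shape: (8, 153, 47, 93)
Output shape: (8, 80, 37, 83)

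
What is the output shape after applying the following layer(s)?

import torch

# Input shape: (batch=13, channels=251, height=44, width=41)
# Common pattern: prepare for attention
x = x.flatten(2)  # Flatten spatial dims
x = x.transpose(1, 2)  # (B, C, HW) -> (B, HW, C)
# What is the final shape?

Input shape: (13, 251, 44, 41)
  -> after flatten(2): (13, 251, 1804)
Output shape: (13, 1804, 251)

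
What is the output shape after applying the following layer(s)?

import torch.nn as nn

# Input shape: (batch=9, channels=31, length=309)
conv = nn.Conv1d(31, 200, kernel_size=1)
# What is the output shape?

Input shape: (9, 31, 309)
Output shape: (9, 200, 309)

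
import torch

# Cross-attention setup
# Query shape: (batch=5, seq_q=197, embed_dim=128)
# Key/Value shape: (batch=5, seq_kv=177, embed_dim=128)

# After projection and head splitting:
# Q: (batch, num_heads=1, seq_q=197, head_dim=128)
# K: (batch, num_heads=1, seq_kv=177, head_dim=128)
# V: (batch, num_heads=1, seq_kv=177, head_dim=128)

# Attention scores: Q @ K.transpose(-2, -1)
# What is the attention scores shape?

Input shape: (5, 197, 128)
Output shape: (5, 1, 197, 177)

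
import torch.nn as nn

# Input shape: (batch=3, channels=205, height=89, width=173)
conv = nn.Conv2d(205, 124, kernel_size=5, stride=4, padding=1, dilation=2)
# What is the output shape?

Input shape: (3, 205, 89, 173)
Output shape: (3, 124, 21, 42)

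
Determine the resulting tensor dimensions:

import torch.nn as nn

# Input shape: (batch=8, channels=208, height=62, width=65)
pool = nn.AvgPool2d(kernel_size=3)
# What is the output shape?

Input shape: (8, 208, 62, 65)
Output shape: (8, 208, 20, 21)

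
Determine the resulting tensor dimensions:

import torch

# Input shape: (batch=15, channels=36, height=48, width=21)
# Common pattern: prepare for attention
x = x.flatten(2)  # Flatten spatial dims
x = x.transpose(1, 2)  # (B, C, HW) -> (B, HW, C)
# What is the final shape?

Input shape: (15, 36, 48, 21)
  -> after flatten(2): (15, 36, 1008)
Output shape: (15, 1008, 36)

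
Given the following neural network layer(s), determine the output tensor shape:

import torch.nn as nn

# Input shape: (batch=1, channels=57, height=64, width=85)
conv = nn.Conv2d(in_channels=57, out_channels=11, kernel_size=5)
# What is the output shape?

Input shape: (1, 57, 64, 85)
Output shape: (1, 11, 60, 81)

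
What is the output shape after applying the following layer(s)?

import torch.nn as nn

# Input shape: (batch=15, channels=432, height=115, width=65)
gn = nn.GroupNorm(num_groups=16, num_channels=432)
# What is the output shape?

Input shape: (15, 432, 115, 65)
Output shape: (15, 432, 115, 65)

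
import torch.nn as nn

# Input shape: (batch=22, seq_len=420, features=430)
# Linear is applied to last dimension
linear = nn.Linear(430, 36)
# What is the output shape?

Input shape: (22, 420, 430)
Output shape: (22, 420, 36)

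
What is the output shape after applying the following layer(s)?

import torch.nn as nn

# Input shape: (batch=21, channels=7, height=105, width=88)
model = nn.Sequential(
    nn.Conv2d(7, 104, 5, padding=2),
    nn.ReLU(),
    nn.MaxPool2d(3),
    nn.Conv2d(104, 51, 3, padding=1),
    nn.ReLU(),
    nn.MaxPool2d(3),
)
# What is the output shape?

Input shape: (21, 7, 105, 88)
  -> after first Conv2d: (21, 104, 105, 88)
  -> after first MaxPool2d: (21, 104, 35, 29)
  -> after second Conv2d: (21, 51, 35, 29)
Output shape: (21, 51, 11, 9)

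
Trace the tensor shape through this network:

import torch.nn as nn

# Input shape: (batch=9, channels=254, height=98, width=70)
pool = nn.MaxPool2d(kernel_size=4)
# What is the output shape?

Input shape: (9, 254, 98, 70)
Output shape: (9, 254, 24, 17)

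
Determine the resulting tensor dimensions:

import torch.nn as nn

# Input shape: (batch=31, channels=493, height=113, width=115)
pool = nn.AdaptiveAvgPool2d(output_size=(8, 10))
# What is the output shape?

Input shape: (31, 493, 113, 115)
Output shape: (31, 493, 8, 10)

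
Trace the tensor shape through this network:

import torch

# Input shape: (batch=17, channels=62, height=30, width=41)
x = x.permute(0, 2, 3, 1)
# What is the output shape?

Input shape: (17, 62, 30, 41)
Output shape: (17, 30, 41, 62)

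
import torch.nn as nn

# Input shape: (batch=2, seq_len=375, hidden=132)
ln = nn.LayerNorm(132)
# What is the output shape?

Input shape: (2, 375, 132)
Output shape: (2, 375, 132)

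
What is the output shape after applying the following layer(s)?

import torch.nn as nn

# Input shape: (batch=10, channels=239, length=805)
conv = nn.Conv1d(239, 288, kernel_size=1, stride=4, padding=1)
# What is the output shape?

Input shape: (10, 239, 805)
Output shape: (10, 288, 202)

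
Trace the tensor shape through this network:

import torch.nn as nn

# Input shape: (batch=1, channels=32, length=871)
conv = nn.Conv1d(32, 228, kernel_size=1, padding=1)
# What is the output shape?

Input shape: (1, 32, 871)
Output shape: (1, 228, 873)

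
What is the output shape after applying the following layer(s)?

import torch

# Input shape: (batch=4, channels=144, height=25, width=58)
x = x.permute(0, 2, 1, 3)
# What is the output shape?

Input shape: (4, 144, 25, 58)
Output shape: (4, 25, 144, 58)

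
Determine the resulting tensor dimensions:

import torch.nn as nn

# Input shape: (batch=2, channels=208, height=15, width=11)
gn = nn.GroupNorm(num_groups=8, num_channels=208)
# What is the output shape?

Input shape: (2, 208, 15, 11)
Output shape: (2, 208, 15, 11)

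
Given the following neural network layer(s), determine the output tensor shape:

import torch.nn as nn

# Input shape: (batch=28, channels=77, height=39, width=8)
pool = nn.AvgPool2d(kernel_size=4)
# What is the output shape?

Input shape: (28, 77, 39, 8)
Output shape: (28, 77, 9, 2)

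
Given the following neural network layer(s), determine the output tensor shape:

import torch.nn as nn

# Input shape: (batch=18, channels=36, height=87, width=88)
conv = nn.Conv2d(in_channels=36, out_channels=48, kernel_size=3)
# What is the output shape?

Input shape: (18, 36, 87, 88)
Output shape: (18, 48, 85, 86)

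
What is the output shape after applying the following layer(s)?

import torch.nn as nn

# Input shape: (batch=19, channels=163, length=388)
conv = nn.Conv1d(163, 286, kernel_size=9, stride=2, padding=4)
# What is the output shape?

Input shape: (19, 163, 388)
Output shape: (19, 286, 194)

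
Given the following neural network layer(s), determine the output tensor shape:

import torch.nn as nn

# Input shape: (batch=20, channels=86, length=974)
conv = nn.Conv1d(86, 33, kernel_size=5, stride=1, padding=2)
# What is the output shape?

Input shape: (20, 86, 974)
Output shape: (20, 33, 974)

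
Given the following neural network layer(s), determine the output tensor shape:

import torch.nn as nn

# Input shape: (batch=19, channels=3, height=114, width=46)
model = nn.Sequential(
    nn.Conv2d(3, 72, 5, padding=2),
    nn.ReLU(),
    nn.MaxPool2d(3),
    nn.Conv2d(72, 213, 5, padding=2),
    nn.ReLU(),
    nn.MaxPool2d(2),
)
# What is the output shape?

Input shape: (19, 3, 114, 46)
  -> after first Conv2d: (19, 72, 114, 46)
  -> after first MaxPool2d: (19, 72, 38, 15)
  -> after second Conv2d: (19, 213, 38, 15)
Output shape: (19, 213, 19, 7)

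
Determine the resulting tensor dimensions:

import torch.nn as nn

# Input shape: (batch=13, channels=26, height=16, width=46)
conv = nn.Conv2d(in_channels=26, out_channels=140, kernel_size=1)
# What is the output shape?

Input shape: (13, 26, 16, 46)
Output shape: (13, 140, 16, 46)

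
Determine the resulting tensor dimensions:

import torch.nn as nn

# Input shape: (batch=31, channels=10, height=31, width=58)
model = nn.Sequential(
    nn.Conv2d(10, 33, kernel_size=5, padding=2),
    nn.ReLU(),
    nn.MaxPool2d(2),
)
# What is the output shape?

Input shape: (31, 10, 31, 58)
  -> after Conv2d: (31, 33, 31, 58)
  -> after ReLU: (31, 33, 31, 58)
Output shape: (31, 33, 15, 29)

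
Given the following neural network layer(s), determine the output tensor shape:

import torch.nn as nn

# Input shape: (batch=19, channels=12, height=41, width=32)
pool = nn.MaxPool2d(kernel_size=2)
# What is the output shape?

Input shape: (19, 12, 41, 32)
Output shape: (19, 12, 20, 16)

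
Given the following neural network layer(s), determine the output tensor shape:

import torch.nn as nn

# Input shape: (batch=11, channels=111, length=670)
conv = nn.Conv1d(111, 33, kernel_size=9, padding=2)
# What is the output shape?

Input shape: (11, 111, 670)
Output shape: (11, 33, 666)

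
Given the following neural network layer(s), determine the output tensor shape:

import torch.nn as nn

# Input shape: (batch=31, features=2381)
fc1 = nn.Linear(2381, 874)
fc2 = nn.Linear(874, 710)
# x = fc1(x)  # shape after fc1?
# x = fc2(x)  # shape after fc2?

Input shape: (31, 2381)
  -> after fc1: (31, 874)
Output shape: (31, 710)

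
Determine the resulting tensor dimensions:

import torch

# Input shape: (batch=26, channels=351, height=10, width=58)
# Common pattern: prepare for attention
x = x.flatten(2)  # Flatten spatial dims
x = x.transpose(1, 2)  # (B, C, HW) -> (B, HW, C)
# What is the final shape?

Input shape: (26, 351, 10, 58)
  -> after flatten(2): (26, 351, 580)
Output shape: (26, 580, 351)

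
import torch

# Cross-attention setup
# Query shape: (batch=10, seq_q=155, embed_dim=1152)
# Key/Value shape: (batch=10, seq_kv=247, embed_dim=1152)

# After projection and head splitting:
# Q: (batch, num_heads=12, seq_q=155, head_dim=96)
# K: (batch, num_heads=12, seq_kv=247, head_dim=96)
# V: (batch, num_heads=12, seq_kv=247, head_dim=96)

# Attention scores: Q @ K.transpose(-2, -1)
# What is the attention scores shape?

Input shape: (10, 155, 1152)
Output shape: (10, 12, 155, 247)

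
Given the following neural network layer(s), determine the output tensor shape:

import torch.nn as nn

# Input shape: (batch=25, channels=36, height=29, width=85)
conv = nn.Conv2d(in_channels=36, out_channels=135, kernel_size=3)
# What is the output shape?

Input shape: (25, 36, 29, 85)
Output shape: (25, 135, 27, 83)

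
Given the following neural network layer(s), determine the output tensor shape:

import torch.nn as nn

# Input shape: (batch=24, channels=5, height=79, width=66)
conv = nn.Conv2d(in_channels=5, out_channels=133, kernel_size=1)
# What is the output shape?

Input shape: (24, 5, 79, 66)
Output shape: (24, 133, 79, 66)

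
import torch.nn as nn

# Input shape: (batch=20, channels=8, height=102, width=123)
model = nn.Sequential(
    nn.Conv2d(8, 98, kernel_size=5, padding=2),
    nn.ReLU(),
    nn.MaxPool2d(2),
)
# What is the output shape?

Input shape: (20, 8, 102, 123)
  -> after Conv2d: (20, 98, 102, 123)
  -> after ReLU: (20, 98, 102, 123)
Output shape: (20, 98, 51, 61)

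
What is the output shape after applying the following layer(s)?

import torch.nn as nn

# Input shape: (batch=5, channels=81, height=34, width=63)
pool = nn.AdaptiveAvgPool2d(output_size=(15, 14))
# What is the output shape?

Input shape: (5, 81, 34, 63)
Output shape: (5, 81, 15, 14)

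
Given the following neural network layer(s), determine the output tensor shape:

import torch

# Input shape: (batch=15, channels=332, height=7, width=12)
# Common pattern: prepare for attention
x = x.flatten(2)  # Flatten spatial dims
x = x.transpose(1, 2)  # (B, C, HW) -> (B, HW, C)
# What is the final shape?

Input shape: (15, 332, 7, 12)
  -> after flatten(2): (15, 332, 84)
Output shape: (15, 84, 332)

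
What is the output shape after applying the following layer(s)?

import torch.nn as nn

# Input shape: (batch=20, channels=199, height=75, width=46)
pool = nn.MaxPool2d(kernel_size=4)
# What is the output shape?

Input shape: (20, 199, 75, 46)
Output shape: (20, 199, 18, 11)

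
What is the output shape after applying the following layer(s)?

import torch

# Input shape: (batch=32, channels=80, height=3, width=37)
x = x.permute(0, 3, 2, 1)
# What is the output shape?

Input shape: (32, 80, 3, 37)
Output shape: (32, 37, 3, 80)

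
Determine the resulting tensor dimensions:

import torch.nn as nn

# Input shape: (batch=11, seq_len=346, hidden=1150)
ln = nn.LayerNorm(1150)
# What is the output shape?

Input shape: (11, 346, 1150)
Output shape: (11, 346, 1150)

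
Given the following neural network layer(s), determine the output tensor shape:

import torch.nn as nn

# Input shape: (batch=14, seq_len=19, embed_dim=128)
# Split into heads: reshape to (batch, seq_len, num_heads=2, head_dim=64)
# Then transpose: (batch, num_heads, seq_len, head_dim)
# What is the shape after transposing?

Input shape: (14, 19, 128)
  -> after reshape: (14, 19, 2, 64)
Output shape: (14, 2, 19, 64)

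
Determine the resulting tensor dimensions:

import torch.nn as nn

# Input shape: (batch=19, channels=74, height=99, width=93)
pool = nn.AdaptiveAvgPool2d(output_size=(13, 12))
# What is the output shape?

Input shape: (19, 74, 99, 93)
Output shape: (19, 74, 13, 12)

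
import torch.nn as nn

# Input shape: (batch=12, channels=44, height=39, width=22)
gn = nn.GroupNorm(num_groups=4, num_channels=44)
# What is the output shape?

Input shape: (12, 44, 39, 22)
Output shape: (12, 44, 39, 22)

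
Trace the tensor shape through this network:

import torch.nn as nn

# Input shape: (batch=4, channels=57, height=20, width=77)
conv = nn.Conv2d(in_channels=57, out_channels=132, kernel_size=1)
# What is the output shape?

Input shape: (4, 57, 20, 77)
Output shape: (4, 132, 20, 77)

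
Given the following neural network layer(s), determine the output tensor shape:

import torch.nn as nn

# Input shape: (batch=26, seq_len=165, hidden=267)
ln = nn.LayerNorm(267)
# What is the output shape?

Input shape: (26, 165, 267)
Output shape: (26, 165, 267)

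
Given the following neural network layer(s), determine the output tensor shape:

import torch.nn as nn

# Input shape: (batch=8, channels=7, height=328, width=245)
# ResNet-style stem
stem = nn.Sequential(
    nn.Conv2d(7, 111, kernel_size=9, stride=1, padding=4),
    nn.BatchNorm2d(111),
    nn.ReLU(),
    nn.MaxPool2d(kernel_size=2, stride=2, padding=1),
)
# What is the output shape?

Input shape: (8, 7, 328, 245)
  -> after Conv2d 9x9 stride=1: (8, 111, 328, 245)
Output shape: (8, 111, 165, 123)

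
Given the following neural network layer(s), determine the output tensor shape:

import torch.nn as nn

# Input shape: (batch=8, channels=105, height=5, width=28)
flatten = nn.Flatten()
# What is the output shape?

Input shape: (8, 105, 5, 28)
Output shape: (8, 14700)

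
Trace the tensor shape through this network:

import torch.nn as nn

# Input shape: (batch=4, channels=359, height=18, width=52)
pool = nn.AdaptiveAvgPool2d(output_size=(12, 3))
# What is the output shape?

Input shape: (4, 359, 18, 52)
Output shape: (4, 359, 12, 3)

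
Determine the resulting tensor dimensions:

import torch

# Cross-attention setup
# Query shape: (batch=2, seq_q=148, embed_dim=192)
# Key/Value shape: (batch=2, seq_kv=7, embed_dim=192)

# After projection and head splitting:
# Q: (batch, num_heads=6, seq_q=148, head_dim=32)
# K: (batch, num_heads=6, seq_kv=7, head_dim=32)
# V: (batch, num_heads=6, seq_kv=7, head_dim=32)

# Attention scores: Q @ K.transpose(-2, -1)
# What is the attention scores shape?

Input shape: (2, 148, 192)
Output shape: (2, 6, 148, 7)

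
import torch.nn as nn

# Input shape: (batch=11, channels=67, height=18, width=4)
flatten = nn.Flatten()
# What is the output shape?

Input shape: (11, 67, 18, 4)
Output shape: (11, 4824)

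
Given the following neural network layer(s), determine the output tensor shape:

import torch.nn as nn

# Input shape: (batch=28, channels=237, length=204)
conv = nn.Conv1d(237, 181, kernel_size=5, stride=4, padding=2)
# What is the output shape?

Input shape: (28, 237, 204)
Output shape: (28, 181, 51)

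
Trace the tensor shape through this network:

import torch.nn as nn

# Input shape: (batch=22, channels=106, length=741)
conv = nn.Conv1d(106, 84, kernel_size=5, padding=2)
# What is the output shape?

Input shape: (22, 106, 741)
Output shape: (22, 84, 741)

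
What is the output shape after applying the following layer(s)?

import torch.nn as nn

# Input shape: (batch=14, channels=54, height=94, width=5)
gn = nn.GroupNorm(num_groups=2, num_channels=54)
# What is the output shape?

Input shape: (14, 54, 94, 5)
Output shape: (14, 54, 94, 5)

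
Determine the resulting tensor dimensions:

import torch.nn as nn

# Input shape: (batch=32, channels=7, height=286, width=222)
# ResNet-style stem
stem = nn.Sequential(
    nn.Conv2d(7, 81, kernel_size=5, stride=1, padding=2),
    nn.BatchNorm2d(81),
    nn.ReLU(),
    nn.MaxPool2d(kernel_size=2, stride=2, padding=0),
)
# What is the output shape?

Input shape: (32, 7, 286, 222)
  -> after Conv2d 5x5 stride=1: (32, 81, 286, 222)
Output shape: (32, 81, 143, 111)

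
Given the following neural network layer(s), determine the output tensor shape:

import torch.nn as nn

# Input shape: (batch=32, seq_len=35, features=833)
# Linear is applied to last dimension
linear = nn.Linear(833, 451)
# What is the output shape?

Input shape: (32, 35, 833)
Output shape: (32, 35, 451)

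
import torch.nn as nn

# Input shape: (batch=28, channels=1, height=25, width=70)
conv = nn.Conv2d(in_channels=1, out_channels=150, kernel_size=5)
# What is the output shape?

Input shape: (28, 1, 25, 70)
Output shape: (28, 150, 21, 66)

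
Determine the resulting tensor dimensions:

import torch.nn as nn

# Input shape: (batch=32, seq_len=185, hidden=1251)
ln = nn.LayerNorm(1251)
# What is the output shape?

Input shape: (32, 185, 1251)
Output shape: (32, 185, 1251)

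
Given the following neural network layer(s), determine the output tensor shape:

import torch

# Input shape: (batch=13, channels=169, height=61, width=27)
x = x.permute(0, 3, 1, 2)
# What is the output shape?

Input shape: (13, 169, 61, 27)
Output shape: (13, 27, 169, 61)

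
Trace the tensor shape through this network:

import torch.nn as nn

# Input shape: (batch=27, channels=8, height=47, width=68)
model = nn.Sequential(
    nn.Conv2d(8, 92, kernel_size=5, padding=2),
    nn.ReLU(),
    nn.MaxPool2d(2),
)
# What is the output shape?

Input shape: (27, 8, 47, 68)
  -> after Conv2d: (27, 92, 47, 68)
  -> after ReLU: (27, 92, 47, 68)
Output shape: (27, 92, 23, 34)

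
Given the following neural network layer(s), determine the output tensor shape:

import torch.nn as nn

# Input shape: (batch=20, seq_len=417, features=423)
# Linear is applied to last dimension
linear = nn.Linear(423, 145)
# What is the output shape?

Input shape: (20, 417, 423)
Output shape: (20, 417, 145)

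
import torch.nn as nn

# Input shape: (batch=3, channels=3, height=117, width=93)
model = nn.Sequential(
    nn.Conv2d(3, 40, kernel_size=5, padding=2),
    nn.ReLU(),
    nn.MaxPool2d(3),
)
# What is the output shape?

Input shape: (3, 3, 117, 93)
  -> after Conv2d: (3, 40, 117, 93)
  -> after ReLU: (3, 40, 117, 93)
Output shape: (3, 40, 39, 31)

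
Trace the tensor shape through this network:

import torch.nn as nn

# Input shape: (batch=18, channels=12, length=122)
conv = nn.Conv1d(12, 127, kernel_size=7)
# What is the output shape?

Input shape: (18, 12, 122)
Output shape: (18, 127, 116)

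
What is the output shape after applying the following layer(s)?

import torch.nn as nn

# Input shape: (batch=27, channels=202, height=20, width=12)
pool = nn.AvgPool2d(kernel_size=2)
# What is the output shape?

Input shape: (27, 202, 20, 12)
Output shape: (27, 202, 10, 6)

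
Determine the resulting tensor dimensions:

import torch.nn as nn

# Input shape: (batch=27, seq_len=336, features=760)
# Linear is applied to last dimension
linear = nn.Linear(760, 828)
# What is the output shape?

Input shape: (27, 336, 760)
Output shape: (27, 336, 828)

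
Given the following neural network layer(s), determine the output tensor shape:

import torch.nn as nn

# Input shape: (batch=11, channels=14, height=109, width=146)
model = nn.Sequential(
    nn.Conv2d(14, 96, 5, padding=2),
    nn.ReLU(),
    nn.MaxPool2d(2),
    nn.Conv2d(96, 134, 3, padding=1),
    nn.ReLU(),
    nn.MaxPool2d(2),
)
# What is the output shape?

Input shape: (11, 14, 109, 146)
  -> after first Conv2d: (11, 96, 109, 146)
  -> after first MaxPool2d: (11, 96, 54, 73)
  -> after second Conv2d: (11, 134, 54, 73)
Output shape: (11, 134, 27, 36)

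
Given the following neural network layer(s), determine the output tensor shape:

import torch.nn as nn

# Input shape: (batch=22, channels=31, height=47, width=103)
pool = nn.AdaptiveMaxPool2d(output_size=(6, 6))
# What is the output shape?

Input shape: (22, 31, 47, 103)
Output shape: (22, 31, 6, 6)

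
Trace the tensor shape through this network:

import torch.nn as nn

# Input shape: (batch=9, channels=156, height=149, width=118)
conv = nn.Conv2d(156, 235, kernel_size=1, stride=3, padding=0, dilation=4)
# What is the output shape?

Input shape: (9, 156, 149, 118)
Output shape: (9, 235, 50, 40)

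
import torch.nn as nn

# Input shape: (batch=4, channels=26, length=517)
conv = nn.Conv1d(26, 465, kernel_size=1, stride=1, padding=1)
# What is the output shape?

Input shape: (4, 26, 517)
Output shape: (4, 465, 519)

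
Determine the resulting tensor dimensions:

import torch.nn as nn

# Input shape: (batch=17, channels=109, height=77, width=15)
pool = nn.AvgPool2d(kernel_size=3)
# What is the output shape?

Input shape: (17, 109, 77, 15)
Output shape: (17, 109, 25, 5)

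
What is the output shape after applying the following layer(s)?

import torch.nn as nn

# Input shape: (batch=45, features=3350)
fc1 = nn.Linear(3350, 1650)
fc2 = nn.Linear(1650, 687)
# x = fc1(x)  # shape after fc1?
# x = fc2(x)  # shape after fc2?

Input shape: (45, 3350)
  -> after fc1: (45, 1650)
Output shape: (45, 687)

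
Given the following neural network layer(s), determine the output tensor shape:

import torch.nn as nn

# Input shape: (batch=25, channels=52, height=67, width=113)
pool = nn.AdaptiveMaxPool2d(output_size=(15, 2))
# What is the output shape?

Input shape: (25, 52, 67, 113)
Output shape: (25, 52, 15, 2)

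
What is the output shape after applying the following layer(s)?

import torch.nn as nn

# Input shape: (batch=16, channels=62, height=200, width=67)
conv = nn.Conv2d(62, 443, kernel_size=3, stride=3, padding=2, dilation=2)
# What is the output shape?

Input shape: (16, 62, 200, 67)
Output shape: (16, 443, 67, 23)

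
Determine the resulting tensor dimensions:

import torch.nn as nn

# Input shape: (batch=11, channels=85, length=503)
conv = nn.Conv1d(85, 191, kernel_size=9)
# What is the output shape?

Input shape: (11, 85, 503)
Output shape: (11, 191, 495)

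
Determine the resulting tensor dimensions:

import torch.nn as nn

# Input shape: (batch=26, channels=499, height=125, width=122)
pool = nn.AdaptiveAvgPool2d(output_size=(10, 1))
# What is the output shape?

Input shape: (26, 499, 125, 122)
Output shape: (26, 499, 10, 1)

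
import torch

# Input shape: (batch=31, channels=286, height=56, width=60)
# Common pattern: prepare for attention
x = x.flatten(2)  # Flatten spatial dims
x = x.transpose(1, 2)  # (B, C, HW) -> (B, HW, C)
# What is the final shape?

Input shape: (31, 286, 56, 60)
  -> after flatten(2): (31, 286, 3360)
Output shape: (31, 3360, 286)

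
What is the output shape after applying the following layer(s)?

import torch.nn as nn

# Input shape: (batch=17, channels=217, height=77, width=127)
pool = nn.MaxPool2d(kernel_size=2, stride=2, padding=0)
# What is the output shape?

Input shape: (17, 217, 77, 127)
Output shape: (17, 217, 38, 63)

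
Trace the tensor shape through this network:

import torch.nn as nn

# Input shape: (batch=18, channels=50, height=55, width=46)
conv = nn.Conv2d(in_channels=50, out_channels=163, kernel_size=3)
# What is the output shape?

Input shape: (18, 50, 55, 46)
Output shape: (18, 163, 53, 44)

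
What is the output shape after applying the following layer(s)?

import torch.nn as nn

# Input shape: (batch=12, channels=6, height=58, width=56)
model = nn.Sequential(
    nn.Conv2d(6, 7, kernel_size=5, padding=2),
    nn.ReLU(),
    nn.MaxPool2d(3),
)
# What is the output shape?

Input shape: (12, 6, 58, 56)
  -> after Conv2d: (12, 7, 58, 56)
  -> after ReLU: (12, 7, 58, 56)
Output shape: (12, 7, 19, 18)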